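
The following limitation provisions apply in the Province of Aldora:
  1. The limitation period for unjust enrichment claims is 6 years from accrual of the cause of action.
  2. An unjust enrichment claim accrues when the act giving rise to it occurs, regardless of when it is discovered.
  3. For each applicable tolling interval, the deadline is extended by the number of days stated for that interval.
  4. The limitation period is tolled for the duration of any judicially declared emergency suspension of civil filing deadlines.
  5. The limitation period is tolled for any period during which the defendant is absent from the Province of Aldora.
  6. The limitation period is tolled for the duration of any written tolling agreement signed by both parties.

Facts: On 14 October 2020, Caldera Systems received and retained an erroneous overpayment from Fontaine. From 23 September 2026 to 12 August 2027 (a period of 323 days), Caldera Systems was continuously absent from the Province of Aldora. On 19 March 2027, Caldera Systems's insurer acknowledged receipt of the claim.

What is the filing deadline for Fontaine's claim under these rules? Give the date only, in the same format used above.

2 September 2027

The limitation period began to run on 14 October 2020.
The untolled deadline — 6 years after 14 October 2020 — is 14 October 2026.
The period was tolled for 323 days by the defendant's absence from the jurisdiction (23 September 2026 to 12 August 2027), pushing the deadline to 2 September 2027.
The other events in the timeline have no effect on the limitation period under the stated rules.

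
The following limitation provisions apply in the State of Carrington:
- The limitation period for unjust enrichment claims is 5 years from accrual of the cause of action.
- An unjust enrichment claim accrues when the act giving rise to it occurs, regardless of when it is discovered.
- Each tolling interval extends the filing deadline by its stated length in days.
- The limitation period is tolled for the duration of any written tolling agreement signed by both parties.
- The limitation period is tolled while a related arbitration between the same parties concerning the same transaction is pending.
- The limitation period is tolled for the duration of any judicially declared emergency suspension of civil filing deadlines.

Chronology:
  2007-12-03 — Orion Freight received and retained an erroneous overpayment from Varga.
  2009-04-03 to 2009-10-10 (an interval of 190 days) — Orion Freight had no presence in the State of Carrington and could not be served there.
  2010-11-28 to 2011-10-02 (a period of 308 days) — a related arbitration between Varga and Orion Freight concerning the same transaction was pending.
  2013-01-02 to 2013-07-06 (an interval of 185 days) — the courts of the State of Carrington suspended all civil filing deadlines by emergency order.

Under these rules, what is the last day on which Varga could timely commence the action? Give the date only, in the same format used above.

The cause of action accrued on 2007-12-03, the date of the act.
5 years from 2007-12-03 is 2012-12-03.
Because the pending related arbitration ran from 2010-11-28 to 2011-10-02, the deadline is extended by 308 days to 2013-10-07.
The emergency suspension of filing deadlines from 2013-01-02 to 2013-07-06 tolled the period for 185 days, extending the deadline to 2014-04-10.
Although the defendant's absence ran from 2009-04-03 to 2009-10-10, the stated rules do not make that a tolling event, so it is disregarded.

2014-04-10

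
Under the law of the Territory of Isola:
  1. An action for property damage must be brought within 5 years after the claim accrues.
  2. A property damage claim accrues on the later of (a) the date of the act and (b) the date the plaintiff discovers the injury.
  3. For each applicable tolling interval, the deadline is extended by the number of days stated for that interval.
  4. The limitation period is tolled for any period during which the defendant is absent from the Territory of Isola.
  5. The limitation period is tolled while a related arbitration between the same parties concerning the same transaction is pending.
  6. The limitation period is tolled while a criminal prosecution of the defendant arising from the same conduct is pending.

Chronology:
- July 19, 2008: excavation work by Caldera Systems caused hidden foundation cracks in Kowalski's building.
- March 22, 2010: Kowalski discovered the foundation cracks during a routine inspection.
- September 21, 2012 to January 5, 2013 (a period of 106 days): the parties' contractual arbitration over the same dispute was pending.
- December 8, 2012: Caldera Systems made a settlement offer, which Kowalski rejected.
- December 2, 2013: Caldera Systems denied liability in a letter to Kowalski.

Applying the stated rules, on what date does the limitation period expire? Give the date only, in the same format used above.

July 6, 2015

The claim accrued on March 22, 2010 — the later of the July 19, 2008 act and the March 22, 2010 discovery.
5 years from March 22, 2010 is March 22, 2015.
Because the pending related arbitration ran from September 21, 2012 to January 5, 2013, the deadline is extended by 106 days to July 6, 2015.
The other events in the timeline have no effect on the limitation period under the stated rules.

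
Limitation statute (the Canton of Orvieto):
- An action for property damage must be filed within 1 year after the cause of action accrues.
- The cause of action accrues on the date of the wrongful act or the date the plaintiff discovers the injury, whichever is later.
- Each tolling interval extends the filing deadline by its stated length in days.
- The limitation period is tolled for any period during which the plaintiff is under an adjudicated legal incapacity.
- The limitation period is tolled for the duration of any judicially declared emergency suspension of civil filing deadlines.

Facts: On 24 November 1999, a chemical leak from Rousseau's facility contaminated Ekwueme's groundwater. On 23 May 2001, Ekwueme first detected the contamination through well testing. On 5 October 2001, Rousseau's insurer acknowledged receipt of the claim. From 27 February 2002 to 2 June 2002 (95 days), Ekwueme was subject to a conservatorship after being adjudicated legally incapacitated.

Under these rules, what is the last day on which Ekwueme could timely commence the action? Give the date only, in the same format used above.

The claim accrued on 23 May 2001 — the later of the 24 November 1999 act and the 23 May 2001 discovery.
Adding the 1 year base period to 23 May 2001 gives a deadline of 23 May 2002, before any tolling.
Because the plaintiff's legal incapacity ran from 27 February 2002 to 2 June 2002, the deadline is extended by 95 days to 26 August 2002.
None of the other events listed affects the running of the period under the stated rules.

26 August 2002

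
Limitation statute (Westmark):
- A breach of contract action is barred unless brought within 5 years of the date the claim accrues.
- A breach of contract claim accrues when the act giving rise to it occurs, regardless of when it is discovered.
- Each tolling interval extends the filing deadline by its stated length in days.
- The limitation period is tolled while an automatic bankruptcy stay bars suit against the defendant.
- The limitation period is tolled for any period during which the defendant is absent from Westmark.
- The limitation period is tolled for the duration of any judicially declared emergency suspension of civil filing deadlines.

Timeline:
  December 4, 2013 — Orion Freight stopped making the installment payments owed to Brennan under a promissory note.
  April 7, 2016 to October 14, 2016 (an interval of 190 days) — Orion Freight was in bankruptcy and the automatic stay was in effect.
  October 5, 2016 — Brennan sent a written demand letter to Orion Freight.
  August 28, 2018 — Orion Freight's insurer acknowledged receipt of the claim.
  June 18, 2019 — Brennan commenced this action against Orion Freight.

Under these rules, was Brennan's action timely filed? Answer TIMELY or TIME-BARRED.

The claim accrued on December 4, 2013, when the wrongful act occurred.
Adding the 5 years base period to December 4, 2013 gives a deadline of December 4, 2018, before any tolling.
The automatic bankruptcy stay from April 7, 2016 to October 14, 2016 tolled the period for 190 days, extending the deadline to June 12, 2019.
The other events in the timeline have no effect on the limitation period under the stated rules.
The June 18, 2019 filing falls after the June 12, 2019 deadline; the claim is time-barred.

TIME-BARRED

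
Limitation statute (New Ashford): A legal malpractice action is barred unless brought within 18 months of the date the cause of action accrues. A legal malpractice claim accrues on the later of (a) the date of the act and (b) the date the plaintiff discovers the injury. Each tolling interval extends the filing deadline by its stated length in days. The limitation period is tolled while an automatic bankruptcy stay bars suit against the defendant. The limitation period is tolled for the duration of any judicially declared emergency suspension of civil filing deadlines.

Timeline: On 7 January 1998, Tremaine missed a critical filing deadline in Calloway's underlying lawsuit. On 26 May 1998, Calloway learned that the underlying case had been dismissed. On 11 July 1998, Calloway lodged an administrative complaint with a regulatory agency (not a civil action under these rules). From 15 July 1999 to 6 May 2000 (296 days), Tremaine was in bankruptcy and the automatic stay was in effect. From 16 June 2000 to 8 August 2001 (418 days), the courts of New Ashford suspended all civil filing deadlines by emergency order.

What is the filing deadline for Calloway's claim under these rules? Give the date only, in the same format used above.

The claim accrued on 26 May 1998 — the later of the 7 January 1998 act and the 26 May 1998 discovery.
The untolled deadline — 18 months after 26 May 1998 — is 26 November 1999.
Because the automatic bankruptcy stay ran from 15 July 1999 to 6 May 2000, the deadline is extended by 296 days to 17 September 2000.
Because the emergency suspension of filing deadlines ran from 16 June 2000 to 8 August 2001, the deadline is extended by 418 days to 9 November 2001.
Nothing else in the chronology tolls or restarts the period.

9 November 2001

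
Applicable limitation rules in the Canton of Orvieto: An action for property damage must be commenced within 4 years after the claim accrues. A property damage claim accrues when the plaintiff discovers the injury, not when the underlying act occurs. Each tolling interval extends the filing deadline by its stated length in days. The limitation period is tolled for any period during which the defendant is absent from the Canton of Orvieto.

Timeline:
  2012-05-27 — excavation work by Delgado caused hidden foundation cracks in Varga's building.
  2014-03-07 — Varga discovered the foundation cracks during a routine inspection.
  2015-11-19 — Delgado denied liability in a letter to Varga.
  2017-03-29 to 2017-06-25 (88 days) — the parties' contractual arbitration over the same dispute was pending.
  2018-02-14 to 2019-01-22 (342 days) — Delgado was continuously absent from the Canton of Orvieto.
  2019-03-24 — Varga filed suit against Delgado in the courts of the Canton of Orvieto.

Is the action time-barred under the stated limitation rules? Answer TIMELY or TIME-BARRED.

TIME-BARRED

The claim did not accrue until Varga discovered the injury on 2014-03-07; the 2012-05-27 act date does not start the clock under the stated rule.
Adding the 4 years base period to 2014-03-07 gives a deadline of 2018-03-07, before any tolling.
Because the defendant's absence from the jurisdiction ran from 2018-02-14 to 2019-01-22, the deadline is extended by 342 days to 2019-02-12.
The pending related arbitration from 2017-03-29 to 2017-06-25 does not toll the period, because no stated rule makes a pending arbitration a tolling event.
None of the other events listed affects the running of the period under the stated rules.
Varga filed on 2019-03-24, after the 2019-02-12 deadline, so the action is time-barred.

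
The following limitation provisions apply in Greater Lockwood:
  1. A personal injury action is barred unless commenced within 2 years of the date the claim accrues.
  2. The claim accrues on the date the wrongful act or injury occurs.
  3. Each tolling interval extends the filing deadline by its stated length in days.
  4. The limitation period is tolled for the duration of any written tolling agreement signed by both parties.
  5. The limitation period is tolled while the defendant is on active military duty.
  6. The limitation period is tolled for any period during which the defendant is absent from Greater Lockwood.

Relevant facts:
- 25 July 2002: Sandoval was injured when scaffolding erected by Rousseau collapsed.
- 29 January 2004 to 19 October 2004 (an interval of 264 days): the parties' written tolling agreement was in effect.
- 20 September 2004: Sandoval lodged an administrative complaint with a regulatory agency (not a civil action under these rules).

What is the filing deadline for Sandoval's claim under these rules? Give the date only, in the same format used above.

15 April 2005

The claim accrued on 25 July 2002, the date of the act.
The untolled deadline — 2 years after 25 July 2002 — is 25 July 2004.
Because the written tolling agreement ran from 29 January 2004 to 19 October 2004, the deadline is extended by 264 days to 15 April 2005.
The other events in the timeline have no effect on the limitation period under the stated rules.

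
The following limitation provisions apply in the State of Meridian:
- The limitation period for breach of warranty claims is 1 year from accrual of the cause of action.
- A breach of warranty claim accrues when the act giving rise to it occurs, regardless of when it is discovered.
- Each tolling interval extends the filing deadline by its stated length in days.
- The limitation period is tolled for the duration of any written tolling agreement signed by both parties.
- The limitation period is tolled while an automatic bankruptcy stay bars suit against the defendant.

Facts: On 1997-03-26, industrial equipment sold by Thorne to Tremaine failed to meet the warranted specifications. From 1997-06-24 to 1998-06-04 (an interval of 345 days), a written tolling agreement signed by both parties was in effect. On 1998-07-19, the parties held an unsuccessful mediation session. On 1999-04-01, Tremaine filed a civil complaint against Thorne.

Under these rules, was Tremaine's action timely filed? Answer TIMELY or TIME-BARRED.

The limitation period began to run on 1997-03-26.
The untolled deadline — 1 year after 1997-03-26 — is 1998-03-26.
The period was tolled for 345 days by the written tolling agreement (1997-06-24 to 1998-06-04), pushing the deadline to 1999-03-06.
Nothing else in the chronology tolls or restarts the period.
The 1999-04-01 filing falls after the 1999-03-06 deadline; the claim is time-barred.

TIME-BARRED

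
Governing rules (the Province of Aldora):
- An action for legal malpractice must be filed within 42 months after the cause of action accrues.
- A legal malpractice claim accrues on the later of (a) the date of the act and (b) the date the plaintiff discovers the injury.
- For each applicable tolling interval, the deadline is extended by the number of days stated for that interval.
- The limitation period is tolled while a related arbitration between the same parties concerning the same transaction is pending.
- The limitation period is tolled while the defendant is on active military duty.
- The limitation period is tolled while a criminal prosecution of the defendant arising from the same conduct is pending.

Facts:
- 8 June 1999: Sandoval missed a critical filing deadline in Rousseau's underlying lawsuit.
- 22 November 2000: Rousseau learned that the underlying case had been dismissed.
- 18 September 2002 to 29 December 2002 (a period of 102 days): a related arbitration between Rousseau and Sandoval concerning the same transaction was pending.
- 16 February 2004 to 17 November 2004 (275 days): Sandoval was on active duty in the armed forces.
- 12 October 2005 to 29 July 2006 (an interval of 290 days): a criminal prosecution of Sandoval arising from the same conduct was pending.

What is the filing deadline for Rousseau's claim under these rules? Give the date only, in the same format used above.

Taking the later of the act (8 June 1999) and discovery (22 November 2000), the claim accrued on 22 November 2000.
Adding the 42 months base period to 22 November 2000 gives a deadline of 22 May 2004, before any tolling.
The period was tolled for 102 days by the pending related arbitration (18 September 2002 to 29 December 2002), pushing the deadline to 1 September 2004.
The defendant's active military service from 16 February 2004 to 17 November 2004 tolled the period for 275 days, extending the deadline to 3 June 2005.
By the time the pending criminal prosecution began on 12 October 2005, the limitation period had already expired on 3 June 2005; that interval cannot revive it.

3 June 2005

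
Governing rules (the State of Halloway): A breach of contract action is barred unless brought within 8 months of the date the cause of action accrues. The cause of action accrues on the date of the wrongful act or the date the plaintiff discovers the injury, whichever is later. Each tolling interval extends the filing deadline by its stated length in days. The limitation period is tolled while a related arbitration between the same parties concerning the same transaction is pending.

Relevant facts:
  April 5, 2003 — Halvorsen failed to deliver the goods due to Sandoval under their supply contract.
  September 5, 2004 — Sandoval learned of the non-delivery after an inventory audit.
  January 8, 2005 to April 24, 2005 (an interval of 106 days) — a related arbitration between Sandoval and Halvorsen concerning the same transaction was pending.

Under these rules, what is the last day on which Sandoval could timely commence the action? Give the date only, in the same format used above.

Because discovery on September 5, 2004 post-dates the April 5, 2003 act, accrual under the later-of rule falls on September 5, 2004.
Adding the 8 months base period to September 5, 2004 gives a deadline of May 5, 2005, before any tolling.
The period was tolled for 106 days by the pending related arbitration (January 8, 2005 to April 24, 2005), pushing the deadline to August 19, 2005.

August 19, 2005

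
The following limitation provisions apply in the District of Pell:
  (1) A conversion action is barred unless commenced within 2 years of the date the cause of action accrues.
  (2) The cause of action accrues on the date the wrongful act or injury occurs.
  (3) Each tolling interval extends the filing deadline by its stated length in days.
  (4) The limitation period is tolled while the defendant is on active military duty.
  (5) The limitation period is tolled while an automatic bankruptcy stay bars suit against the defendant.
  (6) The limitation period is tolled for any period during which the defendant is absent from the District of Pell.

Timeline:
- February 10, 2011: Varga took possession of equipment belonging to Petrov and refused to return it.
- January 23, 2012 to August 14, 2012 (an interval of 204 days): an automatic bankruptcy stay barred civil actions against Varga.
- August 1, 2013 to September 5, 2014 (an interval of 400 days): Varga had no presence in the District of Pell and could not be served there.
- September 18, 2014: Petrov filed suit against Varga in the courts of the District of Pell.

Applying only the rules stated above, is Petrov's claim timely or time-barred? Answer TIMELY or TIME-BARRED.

TIMELY

The claim accrued on February 10, 2011, when the wrongful act occurred.
The untolled deadline — 2 years after February 10, 2011 — is February 10, 2013.
The period was tolled for 204 days by the automatic bankruptcy stay (January 23, 2012 to August 14, 2012), pushing the deadline to September 2, 2013.
The defendant's absence from the jurisdiction from August 1, 2013 to September 5, 2014 tolled the period for 400 days, extending the deadline to October 7, 2014.
The September 18, 2014 filing precedes the October 7, 2014 deadline; the claim is timely.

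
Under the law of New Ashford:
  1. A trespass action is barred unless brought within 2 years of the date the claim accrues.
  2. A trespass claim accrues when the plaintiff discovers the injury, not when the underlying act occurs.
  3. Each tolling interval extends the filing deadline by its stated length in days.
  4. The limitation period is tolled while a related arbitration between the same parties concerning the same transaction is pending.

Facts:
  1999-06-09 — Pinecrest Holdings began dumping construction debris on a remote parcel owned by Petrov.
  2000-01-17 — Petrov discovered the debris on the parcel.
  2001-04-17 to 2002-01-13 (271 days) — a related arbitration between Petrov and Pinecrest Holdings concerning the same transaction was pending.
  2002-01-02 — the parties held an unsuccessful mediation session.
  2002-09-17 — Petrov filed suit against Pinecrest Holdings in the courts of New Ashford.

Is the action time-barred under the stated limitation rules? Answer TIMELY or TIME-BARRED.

TIMELY

Accrual is tied to discovery, so the period began on 2000-01-17 rather than on 1999-06-09 when the act occurred.
Adding the 2 years base period to 2000-01-17 gives a deadline of 2002-01-17, before any tolling.
The pending related arbitration from 2001-04-17 to 2002-01-13 tolled the period for 271 days, extending the deadline to 2002-10-15.
Nothing else in the chronology tolls or restarts the period.
Petrov filed on 2002-09-17, before the 2002-10-15 deadline, so the action is timely.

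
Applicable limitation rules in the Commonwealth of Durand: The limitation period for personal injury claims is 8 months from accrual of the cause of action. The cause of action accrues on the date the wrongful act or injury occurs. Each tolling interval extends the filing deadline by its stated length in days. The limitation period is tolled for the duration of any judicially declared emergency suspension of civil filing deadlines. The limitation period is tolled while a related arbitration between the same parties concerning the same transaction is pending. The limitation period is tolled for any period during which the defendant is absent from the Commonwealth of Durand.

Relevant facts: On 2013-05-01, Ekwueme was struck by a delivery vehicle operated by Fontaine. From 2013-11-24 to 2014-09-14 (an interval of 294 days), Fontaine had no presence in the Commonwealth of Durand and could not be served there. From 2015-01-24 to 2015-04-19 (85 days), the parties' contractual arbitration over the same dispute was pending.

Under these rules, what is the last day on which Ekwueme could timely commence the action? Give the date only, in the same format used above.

The claim accrued on 2013-05-01, when the wrongful act occurred.
The untolled deadline — 8 months after 2013-05-01 — is 2014-01-01.
The period was tolled for 294 days by the defendant's absence from the jurisdiction (2013-11-24 to 2014-09-14), pushing the deadline to 2014-10-22.
The pending related arbitration starting 2015-01-24 came too late — the period had run on 2014-10-22 — and so does not extend the deadline.

2014-10-22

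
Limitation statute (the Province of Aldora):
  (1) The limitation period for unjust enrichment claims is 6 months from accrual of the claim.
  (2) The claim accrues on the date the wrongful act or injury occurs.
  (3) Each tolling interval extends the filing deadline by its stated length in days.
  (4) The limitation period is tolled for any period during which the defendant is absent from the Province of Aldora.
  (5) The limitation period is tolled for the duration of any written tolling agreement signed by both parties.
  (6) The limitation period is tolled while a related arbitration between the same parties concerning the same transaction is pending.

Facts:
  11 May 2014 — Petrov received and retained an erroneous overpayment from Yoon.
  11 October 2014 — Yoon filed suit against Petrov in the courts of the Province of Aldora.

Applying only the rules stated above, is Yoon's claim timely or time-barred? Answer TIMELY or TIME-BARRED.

The limitation period began to run on 11 May 2014.
Adding the 6 months base period to 11 May 2014 gives a deadline of 11 November 2014, before any tolling.
Filing on 11 October 2014 beat the 11 November 2014 deadline — the action is timely.

TIMELY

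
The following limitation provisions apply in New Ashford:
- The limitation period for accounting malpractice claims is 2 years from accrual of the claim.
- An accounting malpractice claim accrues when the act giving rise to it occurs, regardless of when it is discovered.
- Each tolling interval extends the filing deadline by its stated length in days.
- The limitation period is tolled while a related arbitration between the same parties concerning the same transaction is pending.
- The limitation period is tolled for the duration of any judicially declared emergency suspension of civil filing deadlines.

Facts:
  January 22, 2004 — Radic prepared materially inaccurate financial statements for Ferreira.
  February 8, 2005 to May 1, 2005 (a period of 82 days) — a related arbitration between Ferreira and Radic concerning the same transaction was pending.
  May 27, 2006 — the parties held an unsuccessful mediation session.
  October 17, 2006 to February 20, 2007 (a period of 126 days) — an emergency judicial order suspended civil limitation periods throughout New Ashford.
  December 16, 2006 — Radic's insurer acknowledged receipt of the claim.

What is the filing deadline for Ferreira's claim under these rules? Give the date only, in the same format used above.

April 14, 2006

The claim accrued on January 22, 2004, when the wrongful act occurred.
The untolled deadline — 2 years after January 22, 2004 — is January 22, 2006.
The period was tolled for 82 days by the pending related arbitration (February 8, 2005 to May 1, 2005), pushing the deadline to April 14, 2006.
By the time the emergency suspension of filing deadlines began on October 17, 2006, the limitation period had already expired on April 14, 2006; that interval cannot revive it.
Nothing else in the chronology tolls or restarts the period.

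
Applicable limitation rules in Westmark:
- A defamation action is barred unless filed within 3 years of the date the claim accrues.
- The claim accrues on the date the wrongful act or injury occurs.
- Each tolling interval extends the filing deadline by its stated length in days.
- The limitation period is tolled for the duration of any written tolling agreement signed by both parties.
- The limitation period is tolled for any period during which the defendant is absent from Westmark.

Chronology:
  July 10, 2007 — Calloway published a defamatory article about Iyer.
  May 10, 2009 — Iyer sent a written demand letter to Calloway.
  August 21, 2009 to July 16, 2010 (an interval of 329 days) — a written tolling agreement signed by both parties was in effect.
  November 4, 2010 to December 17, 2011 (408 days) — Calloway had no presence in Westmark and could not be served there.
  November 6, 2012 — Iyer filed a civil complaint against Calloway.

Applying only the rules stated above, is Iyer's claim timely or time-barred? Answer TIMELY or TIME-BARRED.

TIME-BARRED

The limitation period began to run on July 10, 2007.
Adding the 3 years base period to July 10, 2007 gives a deadline of July 10, 2010, before any tolling.
The period was tolled for 329 days by the written tolling agreement (August 21, 2009 to July 16, 2010), pushing the deadline to June 4, 2011.
Because the defendant's absence from the jurisdiction ran from November 4, 2010 to December 17, 2011, the deadline is extended by 408 days to July 16, 2012.
The other events in the timeline have no effect on the limitation period under the stated rules.
The November 6, 2012 filing falls after the July 16, 2012 deadline; the claim is time-barred.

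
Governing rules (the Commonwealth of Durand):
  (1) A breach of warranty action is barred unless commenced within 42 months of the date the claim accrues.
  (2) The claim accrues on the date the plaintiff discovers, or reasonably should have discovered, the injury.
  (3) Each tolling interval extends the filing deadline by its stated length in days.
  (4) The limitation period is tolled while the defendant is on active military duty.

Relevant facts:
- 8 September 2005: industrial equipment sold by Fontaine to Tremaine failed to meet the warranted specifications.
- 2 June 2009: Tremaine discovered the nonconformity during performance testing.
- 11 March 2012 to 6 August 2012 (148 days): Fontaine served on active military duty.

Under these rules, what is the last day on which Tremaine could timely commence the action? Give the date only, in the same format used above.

The claim did not accrue until Tremaine discovered the injury on 2 June 2009; the 8 September 2005 act date does not start the clock under the stated rule.
The untolled deadline — 42 months after 2 June 2009 — is 2 December 2012.
Because the defendant's active military service ran from 11 March 2012 to 6 August 2012, the deadline is extended by 148 days to 29 April 2013.

29 April 2013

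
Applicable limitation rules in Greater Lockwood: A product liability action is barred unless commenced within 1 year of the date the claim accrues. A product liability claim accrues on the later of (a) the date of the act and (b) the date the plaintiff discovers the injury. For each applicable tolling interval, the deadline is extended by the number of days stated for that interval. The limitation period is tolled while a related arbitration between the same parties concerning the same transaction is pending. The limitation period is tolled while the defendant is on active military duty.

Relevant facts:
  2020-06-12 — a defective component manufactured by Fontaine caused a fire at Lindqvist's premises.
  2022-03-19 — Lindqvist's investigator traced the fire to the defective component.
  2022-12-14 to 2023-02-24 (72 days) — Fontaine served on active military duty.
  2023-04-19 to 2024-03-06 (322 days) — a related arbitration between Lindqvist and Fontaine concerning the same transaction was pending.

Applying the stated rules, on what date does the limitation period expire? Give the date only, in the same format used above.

The claim accrued on 2022-03-19 — the later of the 2020-06-12 act and the 2022-03-19 discovery.
The untolled deadline — 1 year after 2022-03-19 — is 2023-03-19.
Because the defendant's active military service ran from 2022-12-14 to 2023-02-24, the deadline is extended by 72 days to 2023-05-30.
The pending related arbitration from 2023-04-19 to 2024-03-06 tolled the period for 322 days, extending the deadline to 2024-04-16.

2024-04-16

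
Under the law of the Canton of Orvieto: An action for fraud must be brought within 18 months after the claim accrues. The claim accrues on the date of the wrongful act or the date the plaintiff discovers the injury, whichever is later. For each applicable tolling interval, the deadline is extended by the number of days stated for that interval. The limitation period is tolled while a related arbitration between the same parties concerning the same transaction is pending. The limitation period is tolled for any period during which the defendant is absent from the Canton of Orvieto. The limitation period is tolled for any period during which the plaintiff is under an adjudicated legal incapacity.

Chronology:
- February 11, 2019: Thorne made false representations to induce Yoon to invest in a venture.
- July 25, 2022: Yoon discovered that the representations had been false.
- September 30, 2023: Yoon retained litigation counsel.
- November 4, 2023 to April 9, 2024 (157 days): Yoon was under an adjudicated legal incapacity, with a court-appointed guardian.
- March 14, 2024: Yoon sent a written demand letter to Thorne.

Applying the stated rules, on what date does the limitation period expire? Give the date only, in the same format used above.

June 30, 2024

The claim accrued on July 25, 2022 — the later of the February 11, 2019 act and the July 25, 2022 discovery.
The untolled deadline — 18 months after July 25, 2022 — is January 25, 2024.
The period was tolled for 157 days by the plaintiff's legal incapacity (November 4, 2023 to April 9, 2024), pushing the deadline to June 30, 2024.
None of the other events listed affects the running of the period under the stated rules.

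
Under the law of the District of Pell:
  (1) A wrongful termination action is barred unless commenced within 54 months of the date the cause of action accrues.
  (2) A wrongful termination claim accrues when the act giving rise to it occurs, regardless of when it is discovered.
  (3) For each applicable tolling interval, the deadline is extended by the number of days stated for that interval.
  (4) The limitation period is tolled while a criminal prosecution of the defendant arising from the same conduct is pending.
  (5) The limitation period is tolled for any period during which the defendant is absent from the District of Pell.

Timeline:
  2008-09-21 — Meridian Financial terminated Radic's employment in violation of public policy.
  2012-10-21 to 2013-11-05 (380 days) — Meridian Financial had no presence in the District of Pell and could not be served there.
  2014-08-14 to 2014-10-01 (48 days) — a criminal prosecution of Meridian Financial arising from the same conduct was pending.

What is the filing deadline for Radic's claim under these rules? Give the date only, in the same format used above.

2014-04-05

The limitation period began to run on 2008-09-21.
The untolled deadline — 54 months after 2008-09-21 — is 2013-03-21.
Because the defendant's absence from the jurisdiction ran from 2012-10-21 to 2013-11-05, the deadline is extended by 380 days to 2014-04-05.
The pending criminal prosecution from 2014-08-14 to 2014-10-01 began after the period had already run on 2014-04-05, so it has no tolling effect.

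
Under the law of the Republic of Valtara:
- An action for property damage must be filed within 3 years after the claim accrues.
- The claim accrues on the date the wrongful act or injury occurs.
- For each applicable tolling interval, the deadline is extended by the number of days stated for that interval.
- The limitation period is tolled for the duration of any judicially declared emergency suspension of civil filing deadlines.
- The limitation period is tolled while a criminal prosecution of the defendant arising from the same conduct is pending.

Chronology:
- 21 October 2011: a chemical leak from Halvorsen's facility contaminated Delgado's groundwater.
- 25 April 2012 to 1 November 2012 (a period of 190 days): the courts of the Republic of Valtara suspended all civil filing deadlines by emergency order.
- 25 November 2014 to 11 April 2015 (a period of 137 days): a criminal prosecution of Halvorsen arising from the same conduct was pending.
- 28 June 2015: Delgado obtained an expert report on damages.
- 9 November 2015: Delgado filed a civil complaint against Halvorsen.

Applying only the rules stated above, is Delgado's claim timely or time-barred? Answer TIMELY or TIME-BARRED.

TIME-BARRED

The limitation period began to run on 21 October 2011.
3 years from 21 October 2011 is 21 October 2014.
The emergency suspension of filing deadlines from 25 April 2012 to 1 November 2012 tolled the period for 190 days, extending the deadline to 29 April 2015.
The pending criminal prosecution from 25 November 2014 to 11 April 2015 tolled the period for 137 days, extending the deadline to 13 September 2015.
None of the other events listed affects the running of the period under the stated rules.
Delgado filed on 9 November 2015, after the 13 September 2015 deadline, so the action is time-barred.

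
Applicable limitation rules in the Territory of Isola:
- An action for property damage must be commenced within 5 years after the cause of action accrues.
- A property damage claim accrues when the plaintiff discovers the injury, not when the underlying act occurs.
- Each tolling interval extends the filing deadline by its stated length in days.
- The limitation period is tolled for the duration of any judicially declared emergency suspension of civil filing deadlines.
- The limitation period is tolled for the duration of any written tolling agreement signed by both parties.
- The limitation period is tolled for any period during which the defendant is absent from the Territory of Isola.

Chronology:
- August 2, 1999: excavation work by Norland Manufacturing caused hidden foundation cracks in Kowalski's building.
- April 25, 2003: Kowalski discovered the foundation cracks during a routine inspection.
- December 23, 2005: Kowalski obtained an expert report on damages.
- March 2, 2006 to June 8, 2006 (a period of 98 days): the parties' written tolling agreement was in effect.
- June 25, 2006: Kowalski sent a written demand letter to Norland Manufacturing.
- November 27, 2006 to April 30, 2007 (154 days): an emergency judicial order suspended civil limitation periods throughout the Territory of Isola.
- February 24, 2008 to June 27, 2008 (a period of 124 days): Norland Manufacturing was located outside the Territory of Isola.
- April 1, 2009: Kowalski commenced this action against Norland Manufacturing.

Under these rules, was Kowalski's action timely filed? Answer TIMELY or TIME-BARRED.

TIMELY

Under the discovery rule, the claim accrued on April 25, 2003, when Kowalski discovered the injury — not on the August 2, 1999 date of the underlying act.
5 years from April 25, 2003 is April 25, 2008.
The written tolling agreement from March 2, 2006 to June 8, 2006 tolled the period for 98 days, extending the deadline to August 1, 2008.
The emergency suspension of filing deadlines from November 27, 2006 to April 30, 2007 tolled the period for 154 days, extending the deadline to January 2, 2009.
The defendant's absence from the jurisdiction from February 24, 2008 to June 27, 2008 tolled the period for 124 days, extending the deadline to May 6, 2009.
Nothing else in the chronology tolls or restarts the period.
Filing on April 1, 2009 beat the May 6, 2009 deadline — the action is timely.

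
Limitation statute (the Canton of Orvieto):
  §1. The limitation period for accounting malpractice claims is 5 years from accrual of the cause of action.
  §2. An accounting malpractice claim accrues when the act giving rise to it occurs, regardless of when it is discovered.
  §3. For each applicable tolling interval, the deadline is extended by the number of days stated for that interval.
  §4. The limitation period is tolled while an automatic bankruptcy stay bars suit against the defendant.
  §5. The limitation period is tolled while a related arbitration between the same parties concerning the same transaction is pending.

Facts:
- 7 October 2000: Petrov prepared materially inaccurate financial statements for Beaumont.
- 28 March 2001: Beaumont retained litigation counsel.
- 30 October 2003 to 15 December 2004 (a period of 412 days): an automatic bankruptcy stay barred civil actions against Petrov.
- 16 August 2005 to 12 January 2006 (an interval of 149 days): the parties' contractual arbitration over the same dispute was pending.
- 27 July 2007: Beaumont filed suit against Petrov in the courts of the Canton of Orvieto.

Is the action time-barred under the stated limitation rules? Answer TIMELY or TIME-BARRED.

TIME-BARRED

The claim accrued on 7 October 2000, when the wrongful act occurred.
Adding the 5 years base period to 7 October 2000 gives a deadline of 7 October 2005, before any tolling.
The period was tolled for 412 days by the automatic bankruptcy stay (30 October 2003 to 15 December 2004), pushing the deadline to 23 November 2006.
The period was tolled for 149 days by the pending related arbitration (16 August 2005 to 12 January 2006), pushing the deadline to 21 April 2007.
None of the other events listed affects the running of the period under the stated rules.
Filing on 27 July 2007 missed the 21 April 2007 deadline — the action is time-barred.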